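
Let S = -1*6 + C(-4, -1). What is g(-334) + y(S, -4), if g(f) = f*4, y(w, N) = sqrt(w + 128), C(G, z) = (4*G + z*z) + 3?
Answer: -1336 + sqrt(110) ≈ -1325.5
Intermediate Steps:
C(G, z) = 3 + z**2 + 4*G (C(G, z) = (4*G + z**2) + 3 = (z**2 + 4*G) + 3 = 3 + z**2 + 4*G)
S = -18 (S = -1*6 + (3 + (-1)**2 + 4*(-4)) = -6 + (3 + 1 - 16) = -6 - 12 = -18)
y(w, N) = sqrt(128 + w)
g(f) = 4*f
g(-334) + y(S, -4) = 4*(-334) + sqrt(128 - 18) = -1336 + sqrt(110)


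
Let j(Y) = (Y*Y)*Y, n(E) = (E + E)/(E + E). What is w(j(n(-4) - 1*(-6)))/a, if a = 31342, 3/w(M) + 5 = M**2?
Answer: 3/3687198248 ≈ 8.1363e-10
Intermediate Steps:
n(E) = 1 (n(E) = (2*E)/((2*E)) = (2*E)*(1/(2*E)) = 1)
j(Y) = Y**3 (j(Y) = Y**2*Y = Y**3)
w(M) = 3/(-5 + M**2)
w(j(n(-4) - 1*(-6)))/a = (3/(-5 + ((1 - 1*(-6))**3)**2))/31342 = (3/(-5 + ((1 + 6)**3)**2))*(1/31342) = (3/(-5 + (7**3)**2))*(1/31342) = (3/(-5 + 343**2))*(1/31342) = (3/(-5 + 117649))*(1/31342) = (3/117644)*(1/31342) = 3/3687198248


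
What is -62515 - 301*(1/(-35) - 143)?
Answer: -97317/5 ≈ -19463.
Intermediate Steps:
-62515 - 301*(1/(-35) - 143) = -62515 - 301*(-1/35 - 143) = -62515 - 301*(-5006/35) = -62515 + 215258/5 = -97317/5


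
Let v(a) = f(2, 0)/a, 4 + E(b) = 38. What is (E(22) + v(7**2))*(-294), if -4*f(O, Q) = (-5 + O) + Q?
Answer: -20001/2 ≈ -10001.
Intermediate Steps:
E(b) = 34 (E(b) = -4 + 38 = 34)
f(O, Q) = 5/4 - O/4 - Q/4 (f(O, Q) = -((-5 + O) + Q)/4 = -(-5 + O + Q)/4 = 5/4 - O/4 - Q/4)
v(a) = 3/(4*a) (v(a) = (5/4 - 1/4*2 - 1/4*0)/a = (5/4 - 1/2 + 0)/a = 3/(4*a))
(E(22) + v(7**2))*(-294) = (34 + 3/(4*(7**2)))*(-294) = (34 + (3/4)/49)*(-294) = (34 + (3/4)*(1/49))*(-294) = (34 + 3/196)*(-294) = (6667/196)*(-294) = -20001/2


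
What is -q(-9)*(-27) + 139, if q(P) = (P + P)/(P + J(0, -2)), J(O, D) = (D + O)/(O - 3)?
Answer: 4933/25 ≈ 197.32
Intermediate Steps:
J(O, D) = (D + O)/(-3 + O)
q(P) = 2*P/(2/3 + P) (q(P) = (P + P)/(P + (-2 + 0)/(-3 + 0)) = (2*P)/(P - 2/(-3)) = (2*P)/(P - 1/3*(-2)) = (2*P)/(P + 2/3) = (2*P)/(2/3 + P) = 2*P/(2/3 + P))
-q(-9)*(-27) + 139 = -6*(-9)/(2 + 3*(-9))*(-27) + 139 = -6*(-9)/(2 - 27)*(-27) + 139 = -6*(-9)/(-25)*(-27) + 139 = -6*(-9)*(-1)/25*(-27) + 139 = -1*54/25*(-27) + 139 = -54/25*(-27) + 139 = 1458/25 + 139 = 4933/25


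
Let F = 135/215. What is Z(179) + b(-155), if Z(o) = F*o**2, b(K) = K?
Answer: 858442/43 ≈ 19964.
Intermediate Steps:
F = 27/43 (F = 135*(1/215) = 27/43 ≈ 0.62791)
Z(o) = 27*o**2/43
Z(179) + b(-155) = (27/43)*179**2 - 155 = (27/43)*32041 - 155 = 865107/43 - 155 = 858442/43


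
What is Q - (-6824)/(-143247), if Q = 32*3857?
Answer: 17680110904/143247 ≈ 1.2342e+5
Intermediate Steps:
Q = 123424
Q - (-6824)/(-143247) = 123424 - (-6824)/(-143247) = 123424 - (-6824)*(-1)/143247 = 123424 - 1*6824/143247 = 123424 - 6824/143247 = 17680110904/143247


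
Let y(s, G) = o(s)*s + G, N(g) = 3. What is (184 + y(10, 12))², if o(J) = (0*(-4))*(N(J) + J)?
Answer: 38416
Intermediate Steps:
o(J) = 0 (o(J) = (0*(-4))*(3 + J) = 0*(3 + J) = 0)
y(s, G) = G (y(s, G) = 0*s + G = 0 + G = G)
(184 + y(10, 12))² = (184 + 12)² = 196² = 38416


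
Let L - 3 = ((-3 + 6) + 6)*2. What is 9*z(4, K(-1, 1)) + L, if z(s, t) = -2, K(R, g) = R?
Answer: 3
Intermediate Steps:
L = 21 (L = 3 + ((-3 + 6) + 6)*2 = 3 + (3 + 6)*2 = 3 + 9*2 = 3 + 18 = 21)
9*z(4, K(-1, 1)) + L = 9*(-2) + 21 = -18 + 21 = 3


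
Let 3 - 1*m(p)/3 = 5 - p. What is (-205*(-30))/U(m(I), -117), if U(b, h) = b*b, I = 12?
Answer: 41/6 ≈ 6.8333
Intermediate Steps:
m(p) = -6 + 3*p (m(p) = 9 - 3*(5 - p) = 9 + (-15 + 3*p) = -6 + 3*p)
U(b, h) = b**2
(-205*(-30))/U(m(I), -117) = (-205*(-30))/((-6 + 3*12)**2) = 6150/((-6 + 36)**2) = 6150/(30**2) = 6150/900 = 6150*(1/900) = 41/6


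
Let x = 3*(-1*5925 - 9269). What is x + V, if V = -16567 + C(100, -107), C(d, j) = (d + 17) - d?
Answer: -62132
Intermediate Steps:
x = -45582 (x = 3*(-5925 - 9269) = 3*(-15194) = -45582)
C(d, j) = 17 (C(d, j) = (17 + d) - d = 17)
V = -16550 (V = -16567 + 17 = -16550)
x + V = -45582 - 16550 = -62132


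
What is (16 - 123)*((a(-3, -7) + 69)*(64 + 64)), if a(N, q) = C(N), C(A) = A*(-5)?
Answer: -1150464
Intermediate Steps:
C(A) = -5*A
a(N, q) = -5*N
(16 - 123)*((a(-3, -7) + 69)*(64 + 64)) = (16 - 123)*((-5*(-3) + 69)*(64 + 64)) = -107*(15 + 69)*128 = -8988*128 = -107*10752 = -1150464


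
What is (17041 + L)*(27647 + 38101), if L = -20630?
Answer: -235969572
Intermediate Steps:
(17041 + L)*(27647 + 38101) = (17041 - 20630)*(27647 + 38101) = -3589*65748 = -235969572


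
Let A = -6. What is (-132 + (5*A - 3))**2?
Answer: 27225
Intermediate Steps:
(-132 + (5*A - 3))**2 = (-132 + (5*(-6) - 3))**2 = (-132 + (-30 - 3))**2 = (-132 - 33)**2 = (-165)**2 = 27225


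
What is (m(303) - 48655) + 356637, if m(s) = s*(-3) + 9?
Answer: 307082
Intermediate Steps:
m(s) = 9 - 3*s (m(s) = -3*s + 9 = 9 - 3*s)
(m(303) - 48655) + 356637 = ((9 - 3*303) - 48655) + 356637 = ((9 - 909) - 48655) + 356637 = (-900 - 48655) + 356637 = -49555 + 356637 = 307082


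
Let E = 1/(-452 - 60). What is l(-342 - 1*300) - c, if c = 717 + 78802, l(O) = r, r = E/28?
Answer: -1139984385/14336 ≈ -79519.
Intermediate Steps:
E = -1/512 (E = 1/(-512) = -1/512 ≈ -0.0019531)
r = -1/14336 (r = -1/512/28 = -1/512*1/28 = -1/14336 ≈ -6.9754e-5)
l(O) = -1/14336
c = 79519
l(-342 - 1*300) - c = -1/14336 - 1*79519 = -1/14336 - 79519 = -1139984385/14336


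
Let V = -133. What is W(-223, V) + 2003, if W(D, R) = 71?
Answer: 2074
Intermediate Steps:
W(-223, V) + 2003 = 71 + 2003 = 2074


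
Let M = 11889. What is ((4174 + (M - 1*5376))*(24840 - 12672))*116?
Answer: 15084572256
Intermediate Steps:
((4174 + (M - 1*5376))*(24840 - 12672))*116 = ((4174 + (11889 - 1*5376))*(24840 - 12672))*116 = ((4174 + (11889 - 5376))*12168)*116 = ((4174 + 6513)*12168)*116 = (10687*12168)*116 = 130039416*116 = 15084572256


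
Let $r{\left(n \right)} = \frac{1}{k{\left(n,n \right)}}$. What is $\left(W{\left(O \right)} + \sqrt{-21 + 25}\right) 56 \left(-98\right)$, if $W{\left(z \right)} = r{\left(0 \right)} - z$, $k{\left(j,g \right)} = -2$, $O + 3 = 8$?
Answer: $19208$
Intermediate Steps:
$O = 5$ ($O = -3 + 8 = 5$)
$r{\left(n \right)} = - \frac{1}{2}$ ($r{\left(n \right)} = \frac{1}{-2} = - \frac{1}{2}$)
$W{\left(z \right)} = - \frac{1}{2} - z$
$\left(W{\left(O \right)} + \sqrt{-21 + 25}\right) 56 \left(-98\right) = \left(\left(- \frac{1}{2} - 5\right) + \sqrt{-21 + 25}\right) 56 \left(-98\right) = \left(\left(- \frac{1}{2} - 5\right) + \sqrt{4}\right) 56 \left(-98\right) = \left(- \frac{11}{2} + 2\right) 56 \left(-98\right) = \left(- \frac{7}{2}\right) 56 \left(-98\right) = \left(-196\right) \left(-98\right) = 19208$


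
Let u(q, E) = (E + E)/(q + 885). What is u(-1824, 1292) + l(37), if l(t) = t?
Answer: 32159/939 ≈ 34.248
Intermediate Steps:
u(q, E) = 2*E/(885 + q) (u(q, E) = (2*E)/(885 + q) = 2*E/(885 + q))
u(-1824, 1292) + l(37) = 2*1292/(885 - 1824) + 37 = 2*1292/(-939) + 37 = 2*1292*(-1/939) + 37 = -2584/939 + 37 = 32159/939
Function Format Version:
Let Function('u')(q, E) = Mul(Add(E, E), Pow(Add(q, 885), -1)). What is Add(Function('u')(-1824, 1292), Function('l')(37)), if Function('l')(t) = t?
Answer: Rational(32159, 939) ≈ 34.248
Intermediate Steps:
Function('u')(q, E) = Mul(2, E, Pow(Add(885, q), -1)) (Function('u')(q, E) = Mul(Mul(2, E), Pow(Add(885, q), -1)) = Mul(2, E, Pow(Add(885, q), -1)))
Add(Function('u')(-1824, 1292), Function('l')(37)) = Add(Mul(2, 1292, Pow(Add(885, -1824), -1)), 37) = Add(Mul(2, 1292, Pow(-939, -1)), 37) = Add(Mul(2, 1292, Rational(-1, 939)), 37) = Add(Rational(-2584, 939), 37) = Rational(32159, 939)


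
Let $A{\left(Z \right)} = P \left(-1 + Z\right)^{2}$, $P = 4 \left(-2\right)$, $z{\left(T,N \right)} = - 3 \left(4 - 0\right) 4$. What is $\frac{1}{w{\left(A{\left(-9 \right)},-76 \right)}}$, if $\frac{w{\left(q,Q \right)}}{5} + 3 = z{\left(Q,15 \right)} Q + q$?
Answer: $\frac{1}{14225} \approx 7.0299 \cdot 10^{-5}$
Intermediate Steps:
$z{\left(T,N \right)} = -48$ ($z{\left(T,N \right)} = - 3 \left(4 + 0\right) 4 = \left(-3\right) 4 \cdot 4 = \left(-12\right) 4 = -48$)
$P = -8$
$A{\left(Z \right)} = - 8 \left(-1 + Z\right)^{2}$
$w{\left(q,Q \right)} = -15 - 240 Q + 5 q$ ($w{\left(q,Q \right)} = -15 + 5 \left(- 48 Q + q\right) = -15 + 5 \left(q - 48 Q\right) = -15 - \left(- 5 q + 240 Q\right) = -15 - 240 Q + 5 q$)
$\frac{1}{w{\left(A{\left(-9 \right)},-76 \right)}} = \frac{1}{-15 - -18240 + 5 \left(- 8 \left(-1 - 9\right)^{2}\right)} = \frac{1}{-15 + 18240 + 5 \left(- 8 \left(-10\right)^{2}\right)} = \frac{1}{-15 + 18240 + 5 \left(\left(-8\right) 100\right)} = \frac{1}{-15 + 18240 + 5 \left(-800\right)} = \frac{1}{-15 + 18240 - 4000} = \frac{1}{14225}$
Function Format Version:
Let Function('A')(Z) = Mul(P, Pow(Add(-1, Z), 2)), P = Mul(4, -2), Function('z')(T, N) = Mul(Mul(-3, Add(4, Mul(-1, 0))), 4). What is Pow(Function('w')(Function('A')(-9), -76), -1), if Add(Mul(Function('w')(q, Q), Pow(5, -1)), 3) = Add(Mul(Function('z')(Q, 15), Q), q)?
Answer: Rational(1, 14225) ≈ 7.0299e-5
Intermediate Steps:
Function('z')(T, N) = -48 (Function('z')(T, N) = Mul(Mul(-3, Add(4, 0)), 4) = Mul(Mul(-3, 4), 4) = Mul(-12, 4) = -48)
P = -8
Function('A')(Z) = Mul(-8, Pow(Add(-1, Z), 2))
Function('w')(q, Q) = Add(-15, Mul(-240, Q), Mul(5, q)) (Function('w')(q, Q) = Add(-15, Mul(5, Add(Mul(-48, Q), q))) = Add(-15, Mul(5, Add(q, Mul(-48, Q)))) = Add(-15, Add(Mul(-240, Q), Mul(5, q))) = Add(-15, Mul(-240, Q), Mul(5, q)))
Pow(Function('w')(Function('A')(-9), -76), -1) = Pow(Add(-15, Mul(-240, -76), Mul(5, Mul(-8, Pow(Add(-1, -9), 2)))), -1) = Pow(Add(-15, 18240, Mul(5, Mul(-8, Pow(-10, 2)))), -1) = Pow(Add(-15, 18240, Mul(5, Mul(-8, 100))), -1) = Pow(Add(-15, 18240, Mul(5, -800)), -1) = Pow(Add(-15, 18240, -4000), -1) = Pow(14225, -1) = Rational(1, 14225)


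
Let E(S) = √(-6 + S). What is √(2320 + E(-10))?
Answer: 2*√(580 + I) ≈ 48.166 + 0.041523*I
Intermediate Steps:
√(2320 + E(-10)) = √(2320 + √(-6 - 10)) = √(2320 + √(-16)) = √(2320 + 4*I)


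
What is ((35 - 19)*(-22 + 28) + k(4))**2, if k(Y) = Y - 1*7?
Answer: 8649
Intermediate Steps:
k(Y) = -7 + Y (k(Y) = Y - 7 = -7 + Y)
((35 - 19)*(-22 + 28) + k(4))**2 = ((35 - 19)*(-22 + 28) + (-7 + 4))**2 = (16*6 - 3)**2 = (96 - 3)**2 = 93**2 = 8649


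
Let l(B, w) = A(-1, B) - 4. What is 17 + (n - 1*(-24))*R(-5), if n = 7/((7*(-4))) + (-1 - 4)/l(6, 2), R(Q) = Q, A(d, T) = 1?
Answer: -1321/12 ≈ -110.08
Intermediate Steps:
l(B, w) = -3 (l(B, w) = 1 - 4 = -3)
n = 17/12 (n = 7/((7*(-4))) + (-1 - 4)/(-3) = 7/(-28) - 5*(-1/3) = 7*(-1/28) + 5/3 = -1/4 + 5/3 = 17/12 ≈ 1.4167)
17 + (n - 1*(-24))*R(-5) = 17 + (17/12 - 1*(-24))*(-5) = 17 + (17/12 + 24)*(-5) = 17 + (305/12)*(-5) = 17 - 1525/12 = -1321/12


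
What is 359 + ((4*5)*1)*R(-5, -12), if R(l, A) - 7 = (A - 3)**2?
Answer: 4999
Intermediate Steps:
R(l, A) = 7 + (-3 + A)**2 (R(l, A) = 7 + (A - 3)**2 = 7 + (-3 + A)**2)
359 + ((4*5)*1)*R(-5, -12) = 359 + ((4*5)*1)*(7 + (-3 - 12)**2) = 359 + (20*1)*(7 + (-15)**2) = 359 + 20*(7 + 225) = 359 + 20*232 = 359 + 4640 = 4999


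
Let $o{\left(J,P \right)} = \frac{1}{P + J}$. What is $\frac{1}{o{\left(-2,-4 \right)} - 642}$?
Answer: $- \frac{6}{3853} \approx -0.0015572$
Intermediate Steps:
$o{\left(J,P \right)} = \frac{1}{J + P}$
$\frac{1}{o{\left(-2,-4 \right)} - 642} = \frac{1}{\frac{1}{-2 - 4} - 642} = \frac{1}{\frac{1}{-6} - 642} = \frac{1}{- \frac{1}{6} - 642} = \frac{1}{- \frac{3853}{6}} = - \frac{6}{3853}$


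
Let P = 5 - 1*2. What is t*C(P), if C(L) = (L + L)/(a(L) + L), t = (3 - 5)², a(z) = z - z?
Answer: 8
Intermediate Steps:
a(z) = 0
P = 3 (P = 5 - 2 = 3)
t = 4 (t = (-2)² = 4)
C(L) = 2 (C(L) = (L + L)/(0 + L) = (2*L)/L = 2)
t*C(P) = 4*2 = 8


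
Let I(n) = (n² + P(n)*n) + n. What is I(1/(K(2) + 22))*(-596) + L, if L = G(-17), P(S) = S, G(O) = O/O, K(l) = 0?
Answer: -3455/121 ≈ -28.554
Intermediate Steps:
G(O) = 1
L = 1
I(n) = n + 2*n² (I(n) = (n² + n*n) + n = (n² + n²) + n = 2*n² + n = n + 2*n²)
I(1/(K(2) + 22))*(-596) + L = ((1 + 2/(0 + 22))/(0 + 22))*(-596) + 1 = ((1 + 2/22)/22)*(-596) + 1 = ((1 + 2*(1/22))/22)*(-596) + 1 = ((1 + 1/11)/22)*(-596) + 1 = ((1/22)*(12/11))*(-596) + 1 = (6/121)*(-596) + 1 = -3576/121 + 1 = -3455/121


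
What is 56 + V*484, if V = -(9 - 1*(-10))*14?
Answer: -128688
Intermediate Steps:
V = -266 (V = -(9 + 10)*14 = -1*19*14 = -19*14 = -266)
56 + V*484 = 56 - 266*484 = 56 - 128744 = -128688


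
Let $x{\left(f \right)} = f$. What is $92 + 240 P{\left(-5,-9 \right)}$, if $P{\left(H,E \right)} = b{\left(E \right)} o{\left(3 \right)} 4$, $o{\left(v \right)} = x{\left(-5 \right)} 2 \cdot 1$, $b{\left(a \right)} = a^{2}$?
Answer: $-777508$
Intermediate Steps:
$o{\left(v \right)} = -10$ ($o{\left(v \right)} = \left(-5\right) 2 \cdot 1 = \left(-10\right) 1 = -10$)
$P{\left(H,E \right)} = - 40 E^{2}$ ($P{\left(H,E \right)} = E^{2} \left(-10\right) 4 = - 10 E^{2} \cdot 4 = - 40 E^{2}$)
$92 + 240 P{\left(-5,-9 \right)} = 92 + 240 \left(- 40 \left(-9\right)^{2}\right) = 92 + 240 \left(\left(-40\right) 81\right) = 92 + 240 \left(-3240\right) = 92 - 777600 = -777508$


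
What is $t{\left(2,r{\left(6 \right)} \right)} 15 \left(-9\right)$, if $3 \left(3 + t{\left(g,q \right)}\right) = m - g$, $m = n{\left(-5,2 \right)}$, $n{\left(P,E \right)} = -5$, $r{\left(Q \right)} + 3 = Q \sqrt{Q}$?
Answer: $720$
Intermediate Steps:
$r{\left(Q \right)} = -3 + Q^{\frac{3}{2}}$ ($r{\left(Q \right)} = -3 + Q \sqrt{Q} = -3 + Q^{\frac{3}{2}}$)
$m = -5$
$t{\left(g,q \right)} = - \frac{14}{3} - \frac{g}{3}$ ($t{\left(g,q \right)} = -3 + \frac{-5 - g}{3} = -3 - \left(\frac{5}{3} + \frac{g}{3}\right) = - \frac{14}{3} - \frac{g}{3}$)
$t{\left(2,r{\left(6 \right)} \right)} 15 \left(-9\right) = \left(- \frac{14}{3} - \frac{2}{3}\right) 15 \left(-9\right) = \left(- \frac{16}{3}\right) 15 \left(-9\right) = \left(-80\right) \left(-9\right) = 720$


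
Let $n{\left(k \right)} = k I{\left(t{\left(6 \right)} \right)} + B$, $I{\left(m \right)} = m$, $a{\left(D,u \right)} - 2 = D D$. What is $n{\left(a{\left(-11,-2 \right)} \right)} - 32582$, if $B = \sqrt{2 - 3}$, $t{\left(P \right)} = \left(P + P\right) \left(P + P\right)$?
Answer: $-14870 + i \approx -14870.0 + 1.0 i$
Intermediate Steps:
$a{\left(D,u \right)} = 2 + D^{2}$ ($a{\left(D,u \right)} = 2 + D D = 2 + D^{2}$)
$t{\left(P \right)} = 4 P^{2}$ ($t{\left(P \right)} = 2 P 2 P = 4 P^{2}$)
$B = i$ ($B = \sqrt{-1} = i \approx 1.0 i$)
$n{\left(k \right)} = i + 144 k$ ($n{\left(k \right)} = k 4 \cdot 6^{2} + i = k 4 \cdot 36 + i = k 144 + i = 144 k + i = i + 144 k$)
$n{\left(a{\left(-11,-2 \right)} \right)} - 32582 = \left(i + 144 \left(2 + \left(-11\right)^{2}\right)\right) - 32582 = \left(i + 144 \left(2 + 121\right)\right) - 32582 = \left(i + 144 \cdot 123\right) - 32582 = \left(i + 17712\right) - 32582 = \left(17712 + i\right) - 32582 = -14870 + i$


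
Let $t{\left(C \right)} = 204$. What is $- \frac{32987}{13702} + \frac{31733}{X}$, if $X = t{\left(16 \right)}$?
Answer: $\frac{12590477}{82212} \approx 153.15$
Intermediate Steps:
$X = 204$
$- \frac{32987}{13702} + \frac{31733}{X} = - \frac{32987}{13702} + \frac{31733}{204} = \frac{12590477}{82212}$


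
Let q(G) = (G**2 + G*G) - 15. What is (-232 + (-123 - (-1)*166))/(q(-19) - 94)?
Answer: -189/613 ≈ -0.30832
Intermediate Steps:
q(G) = -15 + 2*G**2 (q(G) = (G**2 + G**2) - 15 = 2*G**2 - 15 = -15 + 2*G**2)
(-232 + (-123 - (-1)*166))/(q(-19) - 94) = (-232 + (-123 - (-1)*166))/((-15 + 2*(-19)**2) - 94) = (-232 + (-123 - 1*(-166)))/((-15 + 2*361) - 94) = (-232 + (-123 + 166))/((-15 + 722) - 94) = (-232 + 43)/(707 - 94) = -189/613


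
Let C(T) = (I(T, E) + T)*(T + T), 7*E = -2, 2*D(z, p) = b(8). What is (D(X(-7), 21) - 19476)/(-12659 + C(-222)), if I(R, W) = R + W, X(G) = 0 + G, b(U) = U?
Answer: -136304/1292227 ≈ -0.10548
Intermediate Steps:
X(G) = G
D(z, p) = 4 (D(z, p) = (½)*8 = 4)
E = -2/7 (E = (⅐)*(-2) = -2/7 ≈ -0.28571)
C(T) = 2*T*(-2/7 + 2*T) (C(T) = ((T - 2/7) + T)*(T + T) = ((-2/7 + T) + T)*(2*T) = (-2/7 + 2*T)*(2*T) = 2*T*(-2/7 + 2*T))
(D(X(-7), 21) - 19476)/(-12659 + C(-222)) = (4 - 19476)/(-12659 + (4/7)*(-222)*(-1 + 7*(-222))) = -19472/(-12659 + (4/7)*(-222)*(-1 - 1554)) = -19472/(-12659 + (4/7)*(-222)*(-1555)) = -19472/(-12659 + 1380840/7) = -19472/1292227/7 = -19472*7/1292227 = -136304/1292227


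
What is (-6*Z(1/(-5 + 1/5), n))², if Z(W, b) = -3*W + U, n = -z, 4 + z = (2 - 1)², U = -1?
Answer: 81/16 ≈ 5.0625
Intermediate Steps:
z = -3 (z = -4 + (2 - 1)² = -4 + 1² = -4 + 1 = -3)
n = 3 (n = -1*(-3) = 3)
Z(W, b) = -1 - 3*W (Z(W, b) = -3*W - 1 = -1 - 3*W)
(-6*Z(1/(-5 + 1/5), n))² = (-6*(-1 - 3/(-5 + 1/5)))² = (-6*(-1 - 3/(-5 + ⅕)))² = (-6*(-1 - 3/(-24/5)))² = (-6*(-1 - 3*(-5/24)))² = (-6*(-1 + 5/8))² = (-6*(-3/8))² = (9/4)² = 81/16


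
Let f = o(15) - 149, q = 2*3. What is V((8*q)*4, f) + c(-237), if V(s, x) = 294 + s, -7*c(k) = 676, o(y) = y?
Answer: 2726/7 ≈ 389.43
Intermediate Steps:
q = 6
c(k) = -676/7 (c(k) = -1/7*676 = -676/7)
f = -134 (f = 15 - 149 = -134)
V((8*q)*4, f) + c(-237) = (294 + (8*6)*4) - 676/7 = (294 + 48*4) - 676/7 = (294 + 192) - 676/7 = 486 - 676/7 = 2726/7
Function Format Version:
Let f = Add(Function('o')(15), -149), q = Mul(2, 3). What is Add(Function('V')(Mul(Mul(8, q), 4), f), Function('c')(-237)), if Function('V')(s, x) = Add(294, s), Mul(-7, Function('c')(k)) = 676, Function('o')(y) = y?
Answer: Rational(2726, 7) ≈ 389.43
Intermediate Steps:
q = 6
Function('c')(k) = Rational(-676, 7) (Function('c')(k) = Mul(Rational(-1, 7), 676) = Rational(-676, 7))
f = -134 (f = Add(15, -149) = -134)
Add(Function('V')(Mul(Mul(8, q), 4), f), Function('c')(-237)) = Add(Add(294, Mul(Mul(8, 6), 4)), Rational(-676, 7)) = Add(Add(294, Mul(48, 4)), Rational(-676, 7)) = Add(Add(294, 192), Rational(-676, 7)) = Add(486, Rational(-676, 7)) = Rational(2726, 7)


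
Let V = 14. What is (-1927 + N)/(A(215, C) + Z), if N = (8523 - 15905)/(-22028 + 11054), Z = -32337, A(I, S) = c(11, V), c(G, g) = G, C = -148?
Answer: 5284879/88686381 ≈ 0.059591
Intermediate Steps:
A(I, S) = 11
N = 3691/5487 (N = -7382/(-10974) = -7382*(-1/10974) = 3691/5487 ≈ 0.67268)
(-1927 + N)/(A(215, C) + Z) = (-1927 + 3691/5487)/(11 - 32337) = -10569758/5487/(-32326) = -10569758/5487*(-1/32326) = 5284879/88686381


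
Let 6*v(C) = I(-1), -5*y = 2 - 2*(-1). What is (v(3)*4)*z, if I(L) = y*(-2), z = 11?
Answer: 176/15 ≈ 11.733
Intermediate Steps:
y = -⅘ (y = -(2 - 2*(-1))/5 = -(2 + 2)/5 = -⅕*4 = -⅘ ≈ -0.80000)
I(L) = 8/5 (I(L) = -⅘*(-2) = 8/5)
v(C) = 4/15 (v(C) = (⅙)*(8/5) = 4/15)
(v(3)*4)*z = ((4/15)*4)*11 = (16/15)*11 = 176/15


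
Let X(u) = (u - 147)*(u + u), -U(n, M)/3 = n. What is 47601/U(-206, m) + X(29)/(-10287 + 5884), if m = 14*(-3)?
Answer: 71272265/907018 ≈ 78.579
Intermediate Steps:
m = -42
U(n, M) = -3*n
X(u) = 2*u*(-147 + u) (X(u) = (-147 + u)*(2*u) = 2*u*(-147 + u))
47601/U(-206, m) + X(29)/(-10287 + 5884) = 47601/((-3*(-206))) + (2*29*(-147 + 29))/(-10287 + 5884) = 47601/618 + (2*29*(-118))/(-4403) = 47601*(1/618) - 6844*(-1/4403) = 15867/206 + 6844/4403 = 71272265/907018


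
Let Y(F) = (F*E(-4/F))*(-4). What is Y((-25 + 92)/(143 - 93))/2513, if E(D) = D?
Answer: 16/2513 ≈ 0.0063669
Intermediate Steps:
Y(F) = 16 (Y(F) = (F*(-4/F))*(-4) = -4*(-4) = 16)
Y((-25 + 92)/(143 - 93))/2513 = 16/2513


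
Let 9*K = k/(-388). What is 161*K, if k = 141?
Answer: -7567/1164 ≈ -6.5009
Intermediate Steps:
K = -47/1164 (K = (141/(-388))/9 = (141*(-1/388))/9 = (⅑)*(-141/388) = -47/1164 ≈ -0.040378)
161*K = 161*(-47/1164) = -7567/1164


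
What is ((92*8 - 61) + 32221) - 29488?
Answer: 3408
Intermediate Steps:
((92*8 - 61) + 32221) - 29488 = ((736 - 61) + 32221) - 29488 = (675 + 32221) - 29488 = 32896 - 29488 = 3408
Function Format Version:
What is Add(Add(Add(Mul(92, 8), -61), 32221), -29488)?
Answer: 3408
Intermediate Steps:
Add(Add(Add(Mul(92, 8), -61), 32221), -29488) = Add(Add(Add(736, -61), 32221), -29488) = Add(Add(675, 32221), -29488) = Add(32896, -29488) = 3408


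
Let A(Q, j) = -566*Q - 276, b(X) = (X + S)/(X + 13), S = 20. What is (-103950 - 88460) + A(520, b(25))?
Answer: -487006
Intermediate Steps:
b(X) = (20 + X)/(13 + X) (b(X) = (X + 20)/(X + 13) = (20 + X)/(13 + X))
A(Q, j) = -276 - 566*Q
(-103950 - 88460) + A(520, b(25)) = (-103950 - 88460) + (-276 - 566*520) = -192410 + (-276 - 294320) = -192410 - 294596 = -487006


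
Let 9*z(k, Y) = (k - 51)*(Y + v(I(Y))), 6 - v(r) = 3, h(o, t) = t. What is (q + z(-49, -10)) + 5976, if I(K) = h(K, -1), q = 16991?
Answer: 207403/9 ≈ 23045.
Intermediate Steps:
I(K) = -1
v(r) = 3 (v(r) = 6 - 1*3 = 6 - 3 = 3)
z(k, Y) = (-51 + k)*(3 + Y)/9 (z(k, Y) = ((k - 51)*(Y + 3))/9 = ((-51 + k)*(3 + Y))/9 = (-51 + k)*(3 + Y)/9)
(q + z(-49, -10)) + 5976 = (16991 + (-17 - 17/3*(-10) + (1/3)*(-49) + (1/9)*(-10)*(-49))) + 5976 = (16991 + (-17 + 170/3 - 49/3 + 490/9)) + 5976 = (16991 + 700/9) + 5976 = 153619/9 + 5976 = 207403/9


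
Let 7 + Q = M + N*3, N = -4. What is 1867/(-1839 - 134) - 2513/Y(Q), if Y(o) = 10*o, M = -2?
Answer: 652297/59190 ≈ 11.020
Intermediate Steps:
Q = -21 (Q = -7 + (-2 - 4*3) = -7 + (-2 - 12) = -7 - 14 = -21)
1867/(-1839 - 134) - 2513/Y(Q) = 1867/(-1839 - 134) - 2513/(10*(-21)) = 1867/(-1973) - 2513/(-210) = 1867*(-1/1973) - 2513*(-1/210) = -1867/1973 + 359/30 = 652297/59190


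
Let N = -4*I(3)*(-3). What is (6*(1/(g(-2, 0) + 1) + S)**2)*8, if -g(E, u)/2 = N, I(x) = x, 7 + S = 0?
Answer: 11904192/5041 ≈ 2361.5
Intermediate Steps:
S = -7 (S = -7 + 0 = -7)
N = 36 (N = -4*3*(-3) = -12*(-3) = 36)
g(E, u) = -72 (g(E, u) = -2*36 = -72)
(6*(1/(g(-2, 0) + 1) + S)**2)*8 = (6*(1/(-72 + 1) - 7)**2)*8 = (6*(1/(-71) - 7)**2)*8 = (6*(-1/71 - 7)**2)*8 = (6*(-498/71)**2)*8 = (6*(248004/5041))*8 = (1488024/5041)*8 = 11904192/5041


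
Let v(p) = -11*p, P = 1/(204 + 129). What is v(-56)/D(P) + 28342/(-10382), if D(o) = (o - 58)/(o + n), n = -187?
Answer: 28406336371/14321969 ≈ 1983.4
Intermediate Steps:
P = 1/333 ≈ 0.0030030
D(o) = (-58 + o)/(-187 + o) (D(o) = (o - 58)/(o - 187) = (-58 + o)/(-187 + o))
v(-56)/D(P) + 28342/(-10382) = (-11*(-56))/(((-58 + 1/333)/(-187 + 1/333))) + 28342/(-10382) = 616/((-19313/333/(-62270/333))) + 28342*(-1/10382) = 616/((-333/62270*(-19313/333))) - 14171/5191 = 616/(19313/62270) - 14171/5191 = 616*(62270/19313) - 14171/5191 = 5479760/2759 - 14171/5191 = 28406336371/14321969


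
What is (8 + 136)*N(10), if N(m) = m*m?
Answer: 14400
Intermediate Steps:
N(m) = m²
(8 + 136)*N(10) = (8 + 136)*10² = 144*100 = 14400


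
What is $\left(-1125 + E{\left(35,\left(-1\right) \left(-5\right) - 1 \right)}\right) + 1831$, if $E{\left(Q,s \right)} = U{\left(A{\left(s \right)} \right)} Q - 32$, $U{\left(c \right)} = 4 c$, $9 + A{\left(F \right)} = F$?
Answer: $-26$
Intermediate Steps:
$A{\left(F \right)} = -9 + F$
$E{\left(Q,s \right)} = -32 + Q \left(-36 + 4 s\right)$ ($E{\left(Q,s \right)} = 4 \left(-9 + s\right) Q - 32 = \left(-36 + 4 s\right) Q - 32 = Q \left(-36 + 4 s\right) - 32 = -32 + Q \left(-36 + 4 s\right)$)
$\left(-1125 + E{\left(35,\left(-1\right) \left(-5\right) - 1 \right)}\right) + 1831 = \left(-1125 + \left(-32 + 4 \cdot 35 \left(-9 - -4\right)\right)\right) + 1831 = \left(-1125 + \left(-32 + 4 \cdot 35 \left(-9 + \left(5 - 1\right)\right)\right)\right) + 1831 = \left(-1125 + \left(-32 + 4 \cdot 35 \left(-9 + 4\right)\right)\right) + 1831 = \left(-1125 + \left(-32 + 4 \cdot 35 \left(-5\right)\right)\right) + 1831 = \left(-1125 - 732\right) + 1831 = -1857 + 1831 = -26$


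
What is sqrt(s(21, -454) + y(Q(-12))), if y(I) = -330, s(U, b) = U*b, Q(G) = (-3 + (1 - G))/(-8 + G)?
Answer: 6*I*sqrt(274) ≈ 99.318*I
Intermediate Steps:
Q(G) = (-2 - G)/(-8 + G)
sqrt(s(21, -454) + y(Q(-12))) = sqrt(21*(-454) - 330) = sqrt(-9534 - 330) = sqrt(-9864) = 6*I*sqrt(274)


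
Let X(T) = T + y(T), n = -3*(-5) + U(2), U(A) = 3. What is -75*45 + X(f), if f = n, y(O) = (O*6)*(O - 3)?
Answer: -1737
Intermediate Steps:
y(O) = 6*O*(-3 + O) (y(O) = (6*O)*(-3 + O) = 6*O*(-3 + O))
n = 18 (n = -3*(-5) + 3 = 15 + 3 = 18)
f = 18
X(T) = T + 6*T*(-3 + T)
-75*45 + X(f) = -75*45 + 18*(-17 + 6*18) = -3375 + 18*(-17 + 108) = -3375 + 18*91 = -3375 + 1638 = -1737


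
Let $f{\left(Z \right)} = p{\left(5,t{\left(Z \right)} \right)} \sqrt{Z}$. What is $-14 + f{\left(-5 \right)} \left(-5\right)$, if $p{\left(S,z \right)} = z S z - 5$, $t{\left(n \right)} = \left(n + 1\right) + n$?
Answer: $-14 - 2000 i \sqrt{5} \approx -14.0 - 4472.1 i$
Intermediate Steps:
$t{\left(n \right)} = 1 + 2 n$ ($t{\left(n \right)} = \left(1 + n\right) + n = 1 + 2 n$)
$p{\left(S,z \right)} = -5 + S z^{2}$ ($p{\left(S,z \right)} = S z z - 5 = S z^{2} - 5 = -5 + S z^{2}$)
$f{\left(Z \right)} = \sqrt{Z} \left(-5 + 5 \left(1 + 2 Z\right)^{2}\right)$ ($f{\left(Z \right)} = \left(-5 + 5 \left(1 + 2 Z\right)^{2}\right) \sqrt{Z} = \sqrt{Z} \left(-5 + 5 \left(1 + 2 Z\right)^{2}\right)$)
$-14 + f{\left(-5 \right)} \left(-5\right) = -14 + 20 \left(-5\right)^{\frac{3}{2}} \left(1 - 5\right) \left(-5\right) = -14 + 20 \left(- 5 i \sqrt{5}\right) \left(-4\right) \left(-5\right) = -14 + 400 i \sqrt{5} \left(-5\right) = -14 - 2000 i \sqrt{5}$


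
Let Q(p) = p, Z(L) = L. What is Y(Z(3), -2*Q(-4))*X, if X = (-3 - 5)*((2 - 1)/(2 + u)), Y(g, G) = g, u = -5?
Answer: 8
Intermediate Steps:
X = 8/3 (X = (-3 - 5)*((2 - 1)/(2 - 5)) = -8/(-3) = -8*(-1)/3 = -8*(-1/3) = 8/3 ≈ 2.6667)
Y(Z(3), -2*Q(-4))*X = 3*(8/3) = 8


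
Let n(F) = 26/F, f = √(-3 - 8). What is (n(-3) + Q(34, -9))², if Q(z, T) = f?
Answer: 577/9 - 52*I*√11/3 ≈ 64.111 - 57.488*I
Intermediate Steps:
f = I*√11 (f = √(-11) = I*√11 ≈ 3.3166*I)
Q(z, T) = I*√11
(n(-3) + Q(34, -9))² = (26/(-3) + I*√11)² = (26*(-⅓) + I*√11)² = (-26/3 + I*√11)²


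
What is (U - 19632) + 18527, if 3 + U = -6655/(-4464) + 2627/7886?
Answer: -19470415487/17601552 ≈ -1106.2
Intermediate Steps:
U = -20700527/17601552 (U = -3 + (-6655/(-4464) + 2627/7886) = -3 + (-6655*(-1/4464) + 2627*(1/7886)) = -3 + (6655/4464 + 2627/7886) = -3 + 32104129/17601552 = -20700527/17601552 ≈ -1.1761)
(U - 19632) + 18527 = (-20700527/17601552 - 19632) + 18527 = -345574369391/17601552 + 18527 = -19470415487/17601552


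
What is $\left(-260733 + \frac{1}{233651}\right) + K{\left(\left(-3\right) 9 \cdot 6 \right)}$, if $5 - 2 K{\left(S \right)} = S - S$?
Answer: $- \frac{121839884109}{467302} \approx -2.6073 \cdot 10^{5}$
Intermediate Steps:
$K{\left(S \right)} = \frac{5}{2}$ ($K{\left(S \right)} = \frac{5}{2} - \frac{S - S}{2} = \frac{5}{2} - 0 = \frac{5}{2} + 0 = \frac{5}{2}$)
$\left(-260733 + \frac{1}{233651}\right) + K{\left(\left(-3\right) 9 \cdot 6 \right)} = \left(-260733 + \frac{1}{233651}\right) + \frac{5}{2} = - \frac{60920526182}{233651} + \frac{5}{2} = - \frac{121839884109}{467302}$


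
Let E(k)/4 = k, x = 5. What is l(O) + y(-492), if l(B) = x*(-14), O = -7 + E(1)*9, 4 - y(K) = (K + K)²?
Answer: -968322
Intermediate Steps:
E(k) = 4*k
y(K) = 4 - 4*K² (y(K) = 4 - (K + K)² = 4 - (2*K)² = 4 - 4*K²)
O = 29 (O = -7 + (4*1)*9 = -7 + 4*9 = -7 + 36 = 29)
l(B) = -70 (l(B) = 5*(-14) = -70)
l(O) + y(-492) = -70 + (4 - 4*(-492)²) = -70 + (4 - 4*242064) = -70 + (4 - 968256) = -70 - 968252 = -968322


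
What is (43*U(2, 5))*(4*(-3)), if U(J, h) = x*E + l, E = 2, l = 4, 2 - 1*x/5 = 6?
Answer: 18576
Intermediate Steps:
x = -20 (x = 10 - 5*6 = 10 - 30 = -20)
U(J, h) = -36 (U(J, h) = -20*2 + 4 = -40 + 4 = -36)
(43*U(2, 5))*(4*(-3)) = (43*(-36))*(4*(-3)) = -1548*(-12) = 18576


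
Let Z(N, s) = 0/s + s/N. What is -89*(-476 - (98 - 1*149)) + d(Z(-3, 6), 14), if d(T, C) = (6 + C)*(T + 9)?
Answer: 37965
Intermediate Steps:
Z(N, s) = s/N (Z(N, s) = 0 + s/N = s/N)
d(T, C) = (6 + C)*(9 + T)
-89*(-476 - (98 - 1*149)) + d(Z(-3, 6), 14) = -89*(-476 - (98 - 1*149)) + (54 + 6*(6/(-3)) + 9*14 + 14*(6/(-3))) = -89*(-476 - (98 - 149)) + (54 + 6*(6*(-⅓)) + 126 + 14*(6*(-⅓))) = -89*(-476 - 1*(-51)) + (54 + 6*(-2) + 126 + 14*(-2)) = -89*(-476 + 51) + (54 - 12 + 126 - 28) = -89*(-425) + 140 = 37825 + 140 = 37965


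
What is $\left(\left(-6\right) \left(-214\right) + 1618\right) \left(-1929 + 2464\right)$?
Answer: $1552570$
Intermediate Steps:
$\left(\left(-6\right) \left(-214\right) + 1618\right) \left(-1929 + 2464\right) = \left(1284 + 1618\right) 535 = 2902 \cdot 535 = 1552570$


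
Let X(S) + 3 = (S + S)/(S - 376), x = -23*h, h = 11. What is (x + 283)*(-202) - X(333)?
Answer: -259785/43 ≈ -6041.5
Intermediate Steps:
x = -253 (x = -23*11 = -253)
X(S) = -3 + 2*S/(-376 + S) (X(S) = -3 + (S + S)/(S - 376) = -3 + (2*S)/(-376 + S) = -3 + 2*S/(-376 + S))
(x + 283)*(-202) - X(333) = (-253 + 283)*(-202) - (1128 - 1*333)/(-376 + 333) = 30*(-202) - (1128 - 333)/(-43) = -6060 - (-1)*795/43 = -6060 - 1*(-795/43) = -6060 + 795/43 = -259785/43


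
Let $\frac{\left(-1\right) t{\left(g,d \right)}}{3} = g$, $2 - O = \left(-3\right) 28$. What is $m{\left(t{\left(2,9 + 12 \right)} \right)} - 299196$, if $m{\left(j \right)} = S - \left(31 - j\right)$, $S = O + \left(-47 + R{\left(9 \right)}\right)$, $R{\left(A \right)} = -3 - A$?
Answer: $-299206$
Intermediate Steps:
$O = 86$ ($O = 2 - \left(-3\right) 28 = 2 - -84 = 2 + 84 = 86$)
$t{\left(g,d \right)} = - 3 g$
$S = 27$ ($S = 86 - 59 = 27$)
$m{\left(j \right)} = -4 + j$ ($m{\left(j \right)} = 27 - \left(31 - j\right) = 27 + \left(-31 + j\right) = -4 + j$)
$m{\left(t{\left(2,9 + 12 \right)} \right)} - 299196 = \left(-4 - 6\right) - 299196 = -10 - 299196 = -299206$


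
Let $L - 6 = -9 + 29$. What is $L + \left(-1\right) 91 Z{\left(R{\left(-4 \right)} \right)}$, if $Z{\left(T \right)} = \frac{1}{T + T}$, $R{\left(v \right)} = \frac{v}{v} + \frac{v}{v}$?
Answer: $\frac{13}{4} \approx 3.25$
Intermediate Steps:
$R{\left(v \right)} = 2$ ($R{\left(v \right)} = 1 + 1 = 2$)
$L = 26$ ($L = 6 + \left(-9 + 29\right) = 6 + 20 = 26$)
$Z{\left(T \right)} = \frac{1}{2 T}$
$L + \left(-1\right) 91 Z{\left(R{\left(-4 \right)} \right)} = 26 + \left(-1\right) 91 \frac{1}{2 \cdot 2} = 26 - 91 \cdot \frac{1}{2} \cdot \frac{1}{2} = 26 - \frac{91}{4} = \frac{13}{4}$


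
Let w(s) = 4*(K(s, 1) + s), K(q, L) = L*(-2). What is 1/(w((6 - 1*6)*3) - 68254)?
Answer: -1/68262 ≈ -1.4649e-5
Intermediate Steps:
K(q, L) = -2*L
w(s) = -8 + 4*s (w(s) = 4*(-2*1 + s) = 4*(-2 + s) = -8 + 4*s)
1/(w((6 - 1*6)*3) - 68254) = 1/((-8 + 4*((6 - 1*6)*3)) - 68254) = 1/((-8 + 4*((6 - 6)*3)) - 68254) = 1/((-8 + 4*(0*3)) - 68254) = 1/((-8 + 4*0) - 68254) = 1/((-8 + 0) - 68254) = 1/(-8 - 68254) = 1/(-68262) = -1/68262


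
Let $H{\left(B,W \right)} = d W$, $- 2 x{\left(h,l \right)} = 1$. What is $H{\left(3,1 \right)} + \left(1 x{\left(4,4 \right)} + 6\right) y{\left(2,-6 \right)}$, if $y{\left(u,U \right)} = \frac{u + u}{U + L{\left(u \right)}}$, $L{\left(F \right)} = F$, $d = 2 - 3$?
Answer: $- \frac{13}{2} \approx -6.5$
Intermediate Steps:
$x{\left(h,l \right)} = - \frac{1}{2}$ ($x{\left(h,l \right)} = \left(- \frac{1}{2}\right) 1 = - \frac{1}{2}$)
$d = -1$ ($d = 2 - 3 = -1$)
$H{\left(B,W \right)} = - W$
$y{\left(u,U \right)} = \frac{2 u}{U + u}$ ($y{\left(u,U \right)} = \frac{u + u}{U + u} = \frac{2 u}{U + u}$)
$H{\left(3,1 \right)} + \left(1 x{\left(4,4 \right)} + 6\right) y{\left(2,-6 \right)} = \left(-1\right) 1 + \left(1 \left(- \frac{1}{2}\right) + 6\right) 2 \cdot 2 \frac{1}{-6 + 2} = -1 + \left(- \frac{1}{2} + 6\right) 2 \cdot 2 \frac{1}{-4} = -1 + \frac{11 \cdot 2 \cdot 2 \left(- \frac{1}{4}\right)}{2} = -1 + \frac{11}{2} \left(-1\right) = -1 - \frac{11}{2} = - \frac{13}{2}$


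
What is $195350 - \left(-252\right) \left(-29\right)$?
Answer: $188042$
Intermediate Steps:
$195350 - \left(-252\right) \left(-29\right) = 195350 - 7308 = 188042$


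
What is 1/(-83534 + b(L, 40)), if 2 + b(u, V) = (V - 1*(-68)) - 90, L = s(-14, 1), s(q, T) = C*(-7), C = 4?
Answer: -1/83518 ≈ -1.1973e-5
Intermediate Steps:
s(q, T) = -28 (s(q, T) = 4*(-7) = -28)
L = -28
b(u, V) = -24 + V (b(u, V) = -2 + ((V - 1*(-68)) - 90) = -2 + ((V + 68) - 90) = -2 + ((68 + V) - 90) = -2 + (-22 + V) = -24 + V)
1/(-83534 + b(L, 40)) = 1/(-83534 + (-24 + 40)) = 1/(-83534 + 16) = 1/(-83518) = -1/83518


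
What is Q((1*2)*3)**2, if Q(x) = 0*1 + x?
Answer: 36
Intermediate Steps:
Q(x) = x (Q(x) = 0 + x = x)
Q((1*2)*3)**2 = ((1*2)*3)**2 = (2*3)**2 = 6**2 = 36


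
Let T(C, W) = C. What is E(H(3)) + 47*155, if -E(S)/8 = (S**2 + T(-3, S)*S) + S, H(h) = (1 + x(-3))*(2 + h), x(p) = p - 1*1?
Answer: 5245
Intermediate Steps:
x(p) = -1 + p (x(p) = p - 1 = -1 + p)
H(h) = -6 - 3*h (H(h) = (1 + (-1 - 3))*(2 + h) = (1 - 4)*(2 + h) = -3*(2 + h) = -6 - 3*h)
E(S) = -8*S**2 + 16*S (E(S) = -8*((S**2 - 3*S) + S) = -8*(S**2 - 2*S) = -8*S**2 + 16*S)
E(H(3)) + 47*155 = 8*(-6 - 3*3)*(2 - (-6 - 3*3)) + 47*155 = 8*(-6 - 9)*(2 - (-6 - 9)) + 7285 = 8*(-15)*(2 - 1*(-15)) + 7285 = 8*(-15)*(2 + 15) + 7285 = 8*(-15)*17 + 7285 = -2040 + 7285 = 5245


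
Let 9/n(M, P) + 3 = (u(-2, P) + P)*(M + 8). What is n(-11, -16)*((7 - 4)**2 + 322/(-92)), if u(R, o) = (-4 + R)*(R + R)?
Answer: -11/6 ≈ -1.8333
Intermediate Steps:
u(R, o) = 2*R*(-4 + R) (u(R, o) = (-4 + R)*(2*R) = 2*R*(-4 + R))
n(M, P) = 9/(-3 + (8 + M)*(24 + P)) (n(M, P) = 9/(-3 + (2*(-2)*(-4 - 2) + P)*(M + 8)) = 9/(-3 + (2*(-2)*(-6) + P)*(8 + M)) = 9/(-3 + (24 + P)*(8 + M)) = 9/(-3 + (8 + M)*(24 + P)))
n(-11, -16)*((7 - 4)**2 + 322/(-92)) = (9/(189 + 8*(-16) + 24*(-11) - 11*(-16)))*((7 - 4)**2 + 322/(-92)) = (9/(189 - 128 - 264 + 176))*(3**2 + 322*(-1/92)) = (9/(-27))*(9 - 7/2) = (9*(-1/27))*(11/2) = -1/3*11/2 = -11/6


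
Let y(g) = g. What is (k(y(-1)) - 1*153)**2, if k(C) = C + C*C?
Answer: 23409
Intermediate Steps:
k(C) = C + C**2
(k(y(-1)) - 1*153)**2 = (-(1 - 1) - 1*153)**2 = (-1*0 - 153)**2 = (0 - 153)**2 = (-153)**2 = 23409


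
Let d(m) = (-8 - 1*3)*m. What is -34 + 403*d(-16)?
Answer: 70894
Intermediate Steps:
d(m) = -11*m (d(m) = (-8 - 3)*m = -11*m)
-34 + 403*d(-16) = -34 + 403*(-11*(-16)) = -34 + 403*176 = -34 + 70928 = 70894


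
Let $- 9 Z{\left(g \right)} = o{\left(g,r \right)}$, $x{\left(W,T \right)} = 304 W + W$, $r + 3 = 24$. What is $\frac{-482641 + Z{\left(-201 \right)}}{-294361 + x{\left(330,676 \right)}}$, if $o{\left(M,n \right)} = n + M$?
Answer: $\frac{482621}{193711} \approx 2.4914$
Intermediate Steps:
$r = 21$ ($r = -3 + 24 = 21$)
$x{\left(W,T \right)} = 305 W$
$o{\left(M,n \right)} = M + n$
$Z{\left(g \right)} = - \frac{7}{3} - \frac{g}{9}$ ($Z{\left(g \right)} = - \frac{g + 21}{9} = - \frac{21 + g}{9} = - \frac{7}{3} - \frac{g}{9}$)
$\frac{-482641 + Z{\left(-201 \right)}}{-294361 + x{\left(330,676 \right)}} = \frac{-482641 - -20}{-294361 + 305 \cdot 330} = \frac{-482641 + \left(- \frac{7}{3} + \frac{67}{3}\right)}{-294361 + 100650} = \frac{-482641 + 20}{-193711} = \left(-482621\right) \left(- \frac{1}{193711}\right) = \frac{482621}{193711}$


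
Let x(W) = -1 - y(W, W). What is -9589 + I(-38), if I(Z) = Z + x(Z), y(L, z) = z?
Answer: -9590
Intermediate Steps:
x(W) = -1 - W
I(Z) = -1 (I(Z) = Z + (-1 - Z) = -1)
-9589 + I(-38) = -9589 - 1 = -9590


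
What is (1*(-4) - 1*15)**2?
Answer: 361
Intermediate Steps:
(1*(-4) - 1*15)**2 = (-4 - 15)**2 = (-19)**2 = 361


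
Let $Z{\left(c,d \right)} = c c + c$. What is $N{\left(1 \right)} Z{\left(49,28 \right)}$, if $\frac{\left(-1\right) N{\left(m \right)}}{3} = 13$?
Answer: $-95550$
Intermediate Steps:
$N{\left(m \right)} = -39$ ($N{\left(m \right)} = \left(-3\right) 13 = -39$)
$Z{\left(c,d \right)} = c + c^{2}$ ($Z{\left(c,d \right)} = c^{2} + c = c + c^{2}$)
$N{\left(1 \right)} Z{\left(49,28 \right)} = - 39 \cdot 49 \left(1 + 49\right) = - 39 \cdot 49 \cdot 50 = \left(-39\right) 2450 = -95550$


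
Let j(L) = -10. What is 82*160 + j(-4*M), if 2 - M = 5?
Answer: 13110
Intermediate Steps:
M = -3 (M = 2 - 1*5 = 2 - 5 = -3)
82*160 + j(-4*M) = 82*160 - 10 = 13120 - 10 = 13110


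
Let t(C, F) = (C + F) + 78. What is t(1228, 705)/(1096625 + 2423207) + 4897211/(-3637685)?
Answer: -17230044604017/12804040068920 ≈ -1.3457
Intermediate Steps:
t(C, F) = 78 + C + F
t(1228, 705)/(1096625 + 2423207) + 4897211/(-3637685) = (78 + 1228 + 705)/(1096625 + 2423207) + 4897211/(-3637685) = 2011/3519832 + 4897211*(-1/3637685) = 2011*(1/3519832) - 4897211/3637685 = 2011/3519832 - 4897211/3637685 = -17230044604017/12804040068920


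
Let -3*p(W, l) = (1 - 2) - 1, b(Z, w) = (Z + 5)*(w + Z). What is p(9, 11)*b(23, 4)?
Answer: 504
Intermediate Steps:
b(Z, w) = (5 + Z)*(Z + w)
p(W, l) = ⅔ (p(W, l) = -((1 - 2) - 1)/3 = -(-1 - 1)/3 = -⅓*(-2) = ⅔)
p(9, 11)*b(23, 4) = 2*(23² + 5*23 + 5*4 + 23*4)/3 = 2*(529 + 115 + 20 + 92)/3 = (⅔)*756 = 504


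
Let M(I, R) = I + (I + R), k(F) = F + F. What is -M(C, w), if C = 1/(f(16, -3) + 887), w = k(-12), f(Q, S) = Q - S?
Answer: 10871/453 ≈ 23.998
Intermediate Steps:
k(F) = 2*F
w = -24 (w = 2*(-12) = -24)
C = 1/906 (C = 1/((16 - 1*(-3)) + 887) = 1/((16 + 3) + 887) = 1/(19 + 887) = 1/906 ≈ 0.0011038)
M(I, R) = R + 2*I
-M(C, w) = -(-24 + 2*(1/906)) = -(-24 + 1/453) = -1*(-10871/453) = 10871/453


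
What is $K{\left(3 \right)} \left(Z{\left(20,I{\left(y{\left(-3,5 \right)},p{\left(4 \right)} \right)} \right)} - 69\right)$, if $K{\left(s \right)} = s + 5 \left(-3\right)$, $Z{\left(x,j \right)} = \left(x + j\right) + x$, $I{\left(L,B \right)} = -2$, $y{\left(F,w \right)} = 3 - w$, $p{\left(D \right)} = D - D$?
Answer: $372$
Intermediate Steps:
$p{\left(D \right)} = 0$
$Z{\left(x,j \right)} = j + 2 x$ ($Z{\left(x,j \right)} = \left(j + x\right) + x = j + 2 x$)
$K{\left(s \right)} = -15 + s$ ($K{\left(s \right)} = s - 15 = -15 + s$)
$K{\left(3 \right)} \left(Z{\left(20,I{\left(y{\left(-3,5 \right)},p{\left(4 \right)} \right)} \right)} - 69\right) = \left(-15 + 3\right) \left(\left(-2 + 2 \cdot 20\right) - 69\right) = - 12 \left(\left(-2 + 40\right) - 69\right) = - 12 \left(38 - 69\right) = \left(-12\right) \left(-31\right) = 372$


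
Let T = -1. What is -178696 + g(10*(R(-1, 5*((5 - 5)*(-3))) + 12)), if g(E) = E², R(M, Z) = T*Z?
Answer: -164296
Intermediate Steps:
R(M, Z) = -Z
-178696 + g(10*(R(-1, 5*((5 - 5)*(-3))) + 12)) = -178696 + (10*(-5*(5 - 5)*(-3) + 12))² = -178696 + (10*(-5*0*(-3) + 12))² = -178696 + (10*(-5*0 + 12))² = -178696 + (10*(-1*0 + 12))² = -178696 + (10*(0 + 12))² = -178696 + (10*12)² = -178696 + 120² = -178696 + 14400 = -164296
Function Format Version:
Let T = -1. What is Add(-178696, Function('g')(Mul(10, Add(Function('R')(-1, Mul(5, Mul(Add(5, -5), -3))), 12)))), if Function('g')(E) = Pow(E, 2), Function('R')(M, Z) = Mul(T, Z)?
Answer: -164296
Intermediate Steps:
Function('R')(M, Z) = Mul(-1, Z)
Add(-178696, Function('g')(Mul(10, Add(Function('R')(-1, Mul(5, Mul(Add(5, -5), -3))), 12)))) = Add(-178696, Pow(Mul(10, Add(Mul(-1, Mul(5, Mul(Add(5, -5), -3))), 12)), 2)) = Add(-178696, Pow(Mul(10, Add(Mul(-1, Mul(5, Mul(0, -3))), 12)), 2)) = Add(-178696, Pow(Mul(10, Add(Mul(-1, Mul(5, 0)), 12)), 2)) = Add(-178696, Pow(Mul(10, Add(Mul(-1, 0), 12)), 2)) = Add(-178696, Pow(Mul(10, Add(0, 12)), 2)) = Add(-178696, Pow(Mul(10, 12), 2)) = Add(-178696, Pow(120, 2)) = Add(-178696, 14400) = -164296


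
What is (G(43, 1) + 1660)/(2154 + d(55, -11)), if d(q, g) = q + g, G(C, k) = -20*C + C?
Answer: 843/2198 ≈ 0.38353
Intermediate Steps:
G(C, k) = -19*C
d(q, g) = g + q
(G(43, 1) + 1660)/(2154 + d(55, -11)) = (-19*43 + 1660)/(2154 + (-11 + 55)) = (-817 + 1660)/(2154 + 44) = 843/2198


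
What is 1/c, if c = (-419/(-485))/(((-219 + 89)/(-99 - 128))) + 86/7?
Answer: 441350/6088091 ≈ 0.072494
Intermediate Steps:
c = 6088091/441350 (c = (-419*(-1/485))/((-130/(-227))) + 86*(⅐) = 419/(485*((-130*(-1/227)))) + 86/7 = 419/(485*(130/227)) + 86/7 = (419/485)*(227/130) + 86/7 = 95113/63050 + 86/7 = 6088091/441350 ≈ 13.794)
1/c = 1/(6088091/441350) = 441350/6088091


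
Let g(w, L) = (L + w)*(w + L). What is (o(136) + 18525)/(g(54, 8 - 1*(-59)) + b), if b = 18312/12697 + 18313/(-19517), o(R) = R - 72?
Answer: 4606490810561/3628272271852 ≈ 1.2696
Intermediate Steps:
g(w, L) = (L + w)² (g(w, L) = (L + w)*(L + w) = (L + w)²)
o(R) = -72 + R
b = 124875143/247807349 (b = 18312*(1/12697) + 18313*(-1/19517) = 18312/12697 - 18313/19517 = 124875143/247807349 ≈ 0.50392)
(o(136) + 18525)/(g(54, 8 - 1*(-59)) + b) = ((-72 + 136) + 18525)/(((8 - 1*(-59)) + 54)² + 124875143/247807349) = (64 + 18525)/(((8 + 59) + 54)² + 124875143/247807349) = 18589/((67 + 54)² + 124875143/247807349) = 18589/(121² + 124875143/247807349) = 18589/(14641 + 124875143/247807349) = 18589/(3628272271852/247807349) = 18589*(247807349/3628272271852) = 4606490810561/3628272271852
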